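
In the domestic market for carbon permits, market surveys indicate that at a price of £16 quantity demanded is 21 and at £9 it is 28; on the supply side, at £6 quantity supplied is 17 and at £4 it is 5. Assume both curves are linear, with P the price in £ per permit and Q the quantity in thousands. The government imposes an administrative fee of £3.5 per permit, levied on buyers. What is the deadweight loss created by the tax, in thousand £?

Demand slope: (28 − 21)/(9 − 16) = -1, so Qd = 37 − P.
Supply slope: (5 − 17)/(4 − 6) = 6, so Qs = 6P − 19.
Without the tax, 37 − P = 6P − 19 gives 7P = 56, so P* = £8 and Q* = 29.
With the tax collected from buyers, demand (in seller-price terms) shifts: Qd = 37 − (P + 3.5).
Solving gives Q = 26 with buyers paying £11 and suppliers receiving £7.5 (the £3.5 wedge).
Quantity falls by |ΔQ| = |29 − 26| = 3.
DWL = ½ · t · |ΔQ| = ½ · 3.5 · 3 = £5.25.

Deadweight loss = £5.25 thousand.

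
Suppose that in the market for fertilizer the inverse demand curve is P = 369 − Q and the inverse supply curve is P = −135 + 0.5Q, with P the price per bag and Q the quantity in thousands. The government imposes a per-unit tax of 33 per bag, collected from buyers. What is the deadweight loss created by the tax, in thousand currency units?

Inverting to Q(P) form: Qd = 369 − P; Qs = 2P + 270.
Before the tax: set 369 − P = 2P + 270 → P* = 33, Q* = 336.
With the tax collected from buyers, demand (in seller-price terms) shifts: Qd = 369 − (P + 33).
New equilibrium: buyers pay 55, producers receive 22, Q = 314. (Wedge: Pb − Ps = 33.)
Quantity falls by |ΔQ| = |336 − 314| = 22.
DWL = ½ · t · |ΔQ| = ½ · 33 · 22 = 363.

Deadweight loss = 363 thousand.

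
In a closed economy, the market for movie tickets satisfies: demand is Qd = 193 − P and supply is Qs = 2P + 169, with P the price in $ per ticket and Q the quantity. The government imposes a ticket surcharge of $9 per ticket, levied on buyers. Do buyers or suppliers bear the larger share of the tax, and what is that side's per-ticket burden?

Without the tax, 193 − P = 2P + 169 gives 3P = 24, so P* = $8 and Q* = 185.
With the tax collected from buyers, demand (in seller-price terms) shifts: Qd = 193 − (P + 9).
New equilibrium: buyers pay $14, suppliers receive $5, Q = 179. (Wedge: Pb − Ps = 9.)
Per-ticket burden: buyers $6, suppliers $3.
Buyers take the larger share because demand is less price-elastic here (demand slope 1 vs supply slope 2).
The less price-elastic side of the market bears the larger share of a per-unit tax.

Buyers bear the larger share: $6 per ticket.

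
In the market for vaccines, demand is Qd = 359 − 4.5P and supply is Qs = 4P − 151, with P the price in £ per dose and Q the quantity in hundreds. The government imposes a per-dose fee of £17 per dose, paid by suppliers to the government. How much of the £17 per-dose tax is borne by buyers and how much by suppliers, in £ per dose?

Without the tax, 359 − 4.5P = 4P − 151 gives 8.5P = 510, so P* = £60 and Q* = 89.
With the tax collected from suppliers, supply shifts: Qs = 4(P − 17) − 151.
Solving gives Q = 53 with buyers paying £68 and suppliers receiving £51 (the £17 wedge).
Burden on buyers: £8; on suppliers: £9. (They sum to £17.)

Buyers bear £8 per dose; suppliers bear £9 per dose.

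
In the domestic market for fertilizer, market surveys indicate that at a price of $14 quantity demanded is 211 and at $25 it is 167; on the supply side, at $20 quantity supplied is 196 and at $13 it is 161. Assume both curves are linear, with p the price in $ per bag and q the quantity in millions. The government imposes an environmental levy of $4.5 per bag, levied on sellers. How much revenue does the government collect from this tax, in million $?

Tax revenue = $814.5 million.

Demand slope: (167 − 211)/(25 − 14) = -4, so qd = 267 − 4p.
Supply slope: (161 − 196)/(13 − 20) = 5, so qs = 5p + 96.
Before the tax: set 267 − 4p = 5p + 96 → p* = $19, q* = 191.
With the tax collected from sellers, supply shifts: qs = 5(p − 4.5) + 96.
Solving gives q = 181 with buyers paying $21.5 and sellers receiving $17 (the $4.5 wedge).
Revenue = t · Q = 4.5 · 181 = $814.5.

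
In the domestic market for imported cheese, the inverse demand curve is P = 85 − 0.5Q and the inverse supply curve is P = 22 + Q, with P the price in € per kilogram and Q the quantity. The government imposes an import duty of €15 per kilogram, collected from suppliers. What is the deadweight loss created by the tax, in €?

Deadweight loss = €75.

Inverting to Q(P) form: Qd = 170 − 2P; Qs = P − 22.
Before the tax: set 170 − 2P = P − 22 → P* = €64, Q* = 42.
With the tax collected from suppliers, supply shifts: Qs = (P − 15) − 22.
Solving gives Q = 32 with buyers paying €69 and suppliers receiving €54 (the €15 wedge).
Quantity falls by |ΔQ| = |42 − 32| = 10.
DWL = ½ · t · |ΔQ| = ½ · 15 · 10 = €75.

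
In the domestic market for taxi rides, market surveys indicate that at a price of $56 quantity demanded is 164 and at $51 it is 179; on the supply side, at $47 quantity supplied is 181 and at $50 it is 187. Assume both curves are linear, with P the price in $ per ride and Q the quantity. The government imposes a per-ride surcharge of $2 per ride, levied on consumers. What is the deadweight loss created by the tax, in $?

Demand slope: (179 − 164)/(51 − 56) = -3, so Qd = 332 − 3P.
Supply slope: (187 − 181)/(50 − 47) = 2, so Qs = 2P + 87.
Without the tax, 332 − 3P = 2P + 87 gives 5P = 245, so P* = $49 and Q* = 185.
With the tax collected from consumers, demand (in seller-price terms) shifts: Qd = 332 − 3(P + 2).
Solving gives Q = 182.6 with consumers paying $49.8 and sellers receiving $47.8 (the $2 wedge).
Quantity falls by |ΔQ| = |185 − 182.6| = 2.4.
DWL = ½ · t · |ΔQ| = ½ · 2 · 2.4 = $2.4.

Deadweight loss = $2.4.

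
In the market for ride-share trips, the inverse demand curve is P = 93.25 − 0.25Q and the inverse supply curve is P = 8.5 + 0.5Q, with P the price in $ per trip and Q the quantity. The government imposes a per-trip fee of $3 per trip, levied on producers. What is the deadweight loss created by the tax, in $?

Deadweight loss = $6.

Rewrite in direct form: Qd = 373 − 4P and Qs = 2P − 17.
Without the tax, 373 − 4P = 2P − 17 gives 6P = 390, so P* = $65 and Q* = 113.
With the tax collected from producers, supply shifts: Qs = 2(P − 3) − 17.
New equilibrium: buyers pay $66, producers receive $63, Q = 109. (Wedge: Pb − Ps = 3.)
Quantity falls by |ΔQ| = |113 − 109| = 4.
DWL = ½ · t · |ΔQ| = ½ · 3 · 4 = $6.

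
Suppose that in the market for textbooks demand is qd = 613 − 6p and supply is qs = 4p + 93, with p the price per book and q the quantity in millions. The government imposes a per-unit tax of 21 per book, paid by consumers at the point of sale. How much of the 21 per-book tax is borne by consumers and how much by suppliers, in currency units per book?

Consumers bear 8.4 per book; suppliers bear 12.6 per book.

Without the tax, 613 − 6p = 4p + 93 gives 10p = 520, so p* = 52 and q* = 301.
With the tax collected from consumers, demand (in seller-price terms) shifts: qd = 613 − 6(p + 21).
New equilibrium: consumers pay 60.4, suppliers receive 39.4, q = 250.6. (Wedge: pb − ps = 21.)
Burden on consumers: 8.4; on suppliers: 12.6. (They sum to 21.)
The less price-elastic side of the market bears the larger share of a per-unit tax.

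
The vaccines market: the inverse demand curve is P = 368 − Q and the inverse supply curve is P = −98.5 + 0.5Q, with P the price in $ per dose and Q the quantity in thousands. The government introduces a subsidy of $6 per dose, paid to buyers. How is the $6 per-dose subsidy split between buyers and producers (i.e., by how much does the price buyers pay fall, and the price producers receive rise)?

Rewrite in direct form: Qd = 368 − P and Qs = 2P + 197.
Before the subsidy: set 368 − P = 2P + 197 → P* = $57, Q* = 311.
With a per-unit subsidy paid to buyers, each effectively pays P − 6, so demand becomes Qd = 368 − (P − 6).
New equilibrium: buyers pay $53, producers receive $59, Q = 315. (Wedge: Pb − Ps = −6.)
Gain to buyers: $4; to producers: $2. (They sum to $6.)

Buyers gain $4 per dose; producers gain $2 per dose.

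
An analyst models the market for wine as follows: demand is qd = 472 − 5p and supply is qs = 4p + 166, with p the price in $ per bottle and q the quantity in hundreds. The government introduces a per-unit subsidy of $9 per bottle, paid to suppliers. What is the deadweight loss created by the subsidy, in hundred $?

Without the subsidy, 472 − 5p = 4p + 166 gives 9p = 306, so p* = $34 and q* = 302.
With a per-unit subsidy paid to suppliers, each receives p + 9 per unit sold, so supply becomes qs = 4(p + 9) + 166.
Solving gives q = 322 with consumers paying $30 and suppliers receiving $39 (the $9 wedge).
Quantity rises by |ΔQ| = |302 − 322| = 20.
DWL = ½ · t · |ΔQ| = ½ · 9 · 20 = $90.

Deadweight loss = $90 hundred.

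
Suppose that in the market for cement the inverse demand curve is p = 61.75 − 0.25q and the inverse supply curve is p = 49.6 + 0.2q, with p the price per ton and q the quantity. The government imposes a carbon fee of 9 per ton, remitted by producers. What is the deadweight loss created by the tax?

Inverting to q(p) form: qd = 247 − 4p; qs = 5p − 248.
Without the tax, 247 − 4p = 5p − 248 gives 9p = 495, so p* = 55 and q* = 27.
With the tax collected from producers, supply shifts: qs = 5(p − 9) − 248.
Solving gives q = 7 with consumers paying 60 and producers receiving 51 (the 9 wedge).
Quantity falls by |ΔQ| = |27 − 7| = 20.
DWL = ½ · t · |ΔQ| = ½ · 9 · 20 = 90.

Deadweight loss = 90.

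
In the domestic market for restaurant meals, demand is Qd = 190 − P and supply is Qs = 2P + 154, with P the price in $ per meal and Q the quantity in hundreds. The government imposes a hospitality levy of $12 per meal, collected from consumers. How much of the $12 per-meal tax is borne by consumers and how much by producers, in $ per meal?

Consumers bear $8 per meal; producers bear $4 per meal.

Before the tax: set 190 − P = 2P + 154 → P* = $12, Q* = 178.
With the tax collected from consumers, demand (in seller-price terms) shifts: Qd = 190 − (P + 12).
Solving gives Q = 170 with consumers paying $20 and producers receiving $8 (the $12 wedge).
Burden on consumers: $8; on producers: $4. (They sum to $12.)
The less price-elastic side of the market bears the larger share of a per-unit tax.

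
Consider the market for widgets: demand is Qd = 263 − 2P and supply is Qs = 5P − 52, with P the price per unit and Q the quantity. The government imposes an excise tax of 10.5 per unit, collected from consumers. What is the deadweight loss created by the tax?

Without the tax, 263 − 2P = 5P − 52 gives 7P = 315, so P* = 45 and Q* = 173.
With the tax collected from consumers, demand (in seller-price terms) shifts: Qd = 263 − 2(P + 10.5).
Solving gives Q = 158 with consumers paying 52.5 and producers receiving 42 (the 10.5 wedge).
Quantity falls by |ΔQ| = |173 − 158| = 15.
DWL = ½ · t · |ΔQ| = ½ · 10.5 · 15 = 78.75.

Deadweight loss = 78.75.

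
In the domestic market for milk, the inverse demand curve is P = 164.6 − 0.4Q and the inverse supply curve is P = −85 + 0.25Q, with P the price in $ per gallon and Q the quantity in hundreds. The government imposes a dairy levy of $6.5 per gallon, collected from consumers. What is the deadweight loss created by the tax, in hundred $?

Inverting to Q(P) form: Qd = 411.5 − 2.5P; Qs = 4P + 340.
Without the tax, 411.5 − 2.5P = 4P + 340 gives 6.5P = 71.5, so P* = $11 and Q* = 384.
With the tax collected from consumers, demand (in seller-price terms) shifts: Qd = 411.5 − 2.5(P + 6.5).
Solving gives Q = 374 with consumers paying $15 and suppliers receiving $8.5 (the $6.5 wedge).
Quantity falls by |ΔQ| = |384 − 374| = 10.
DWL = ½ · t · |ΔQ| = ½ · 6.5 · 10 = $32.5.

Deadweight loss = $32.5 hundred.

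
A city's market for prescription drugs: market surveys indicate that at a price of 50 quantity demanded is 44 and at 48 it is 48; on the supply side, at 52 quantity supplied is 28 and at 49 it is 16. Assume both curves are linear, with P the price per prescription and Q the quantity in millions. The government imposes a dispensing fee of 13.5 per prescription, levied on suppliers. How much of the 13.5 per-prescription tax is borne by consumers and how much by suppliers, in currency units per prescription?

Consumers bear 9 per prescription; suppliers bear 4.5 per prescription.

Demand slope: (48 − 44)/(48 − 50) = -2, so Qd = 144 − 2P.
Supply slope: (16 − 28)/(49 − 52) = 4, so Qs = 4P − 180.
Before the tax: set 144 − 2P = 4P − 180 → P* = 54, Q* = 36.
With the tax collected from suppliers, supply shifts: Qs = 4(P − 13.5) − 180.
New equilibrium: consumers pay 63, suppliers receive 49.5, Q = 18. (Wedge: Pb − Ps = 13.5.)
Burden on consumers: 9; on suppliers: 4.5. (They sum to 13.5.)
The less price-elastic side of the market bears the larger share of a per-unit tax.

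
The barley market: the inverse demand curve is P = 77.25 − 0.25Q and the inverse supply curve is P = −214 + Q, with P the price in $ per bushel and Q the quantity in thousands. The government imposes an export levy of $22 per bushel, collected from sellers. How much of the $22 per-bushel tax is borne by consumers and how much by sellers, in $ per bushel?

Inverting to Q(P) form: Qd = 309 − 4P; Qs = P + 214.
Without the tax, 309 − 4P = P + 214 gives 5P = 95, so P* = $19 and Q* = 233.
With the tax collected from sellers, supply shifts: Qs = (P − 22) + 214.
Solving gives Q = 215.4 with consumers paying $23.4 and sellers receiving $1.4 (the $22 wedge).
Burden on consumers: $4.4; on sellers: $17.6. (They sum to $22.)
The less price-elastic side of the market bears the larger share of a per-unit tax.

Consumers bear $4.4 per bushel; sellers bear $17.6 per bushel.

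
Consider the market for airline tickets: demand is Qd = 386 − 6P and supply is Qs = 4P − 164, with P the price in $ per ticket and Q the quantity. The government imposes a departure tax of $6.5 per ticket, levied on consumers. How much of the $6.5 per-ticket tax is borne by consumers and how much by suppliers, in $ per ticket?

Before the tax: set 386 − 6P = 4P − 164 → P* = $55, Q* = 56.
With the tax collected from consumers, demand (in seller-price terms) shifts: Qd = 386 − 6(P + 6.5).
New equilibrium: consumers pay $57.6, suppliers receive $51.1, Q = 40.4. (Wedge: Pb − Ps = 6.5.)
Burden on consumers: $2.6; on suppliers: $3.9. (They sum to $6.5.)

Consumers bear $2.6 per ticket; suppliers bear $3.9 per ticket.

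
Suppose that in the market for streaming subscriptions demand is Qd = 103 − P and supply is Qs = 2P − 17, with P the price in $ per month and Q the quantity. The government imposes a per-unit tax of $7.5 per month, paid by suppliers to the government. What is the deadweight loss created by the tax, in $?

Deadweight loss = $18.75.

Before the tax: set 103 − P = 2P − 17 → P* = $40, Q* = 63.
With the tax collected from suppliers, supply shifts: Qs = 2(P − 7.5) − 17.
New equilibrium: buyers pay $45, suppliers receive $37.5, Q = 58. (Wedge: Pb − Ps = 7.5.)
Quantity falls by |ΔQ| = |63 − 58| = 5.
DWL = ½ · t · |ΔQ| = ½ · 7.5 · 5 = $18.75.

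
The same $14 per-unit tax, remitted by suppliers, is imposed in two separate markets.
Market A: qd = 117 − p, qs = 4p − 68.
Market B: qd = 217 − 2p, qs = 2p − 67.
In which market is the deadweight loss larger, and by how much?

Market A: pre-tax p* = $37, q* = 80; post-tax q = 68.8; deadweight loss = $78.4.
Market B: pre-tax p* = $71, q* = 75; post-tax q = 61; deadweight loss = $98.
Difference: $78.4 vs $98 → market B is larger by $19.6.

Market B, by $19.6.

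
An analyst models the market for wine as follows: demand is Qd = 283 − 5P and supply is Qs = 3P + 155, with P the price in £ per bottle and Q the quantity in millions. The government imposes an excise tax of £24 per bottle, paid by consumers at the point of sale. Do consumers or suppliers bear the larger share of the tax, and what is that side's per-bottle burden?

Before the tax: set 283 − 5P = 3P + 155 → P* = £16, Q* = 203.
With the tax collected from consumers, demand (in seller-price terms) shifts: Qd = 283 − 5(P + 24).
Solving gives Q = 158 with consumers paying £25 and suppliers receiving £1 (the £24 wedge).
Per-bottle burden: consumers £9, suppliers £15.
Suppliers take the larger share because supply is less price-elastic here (demand slope 5 vs supply slope 3).
The less price-elastic side of the market bears the larger share of a per-unit tax.

Suppliers bear the larger share: £15 per bottle.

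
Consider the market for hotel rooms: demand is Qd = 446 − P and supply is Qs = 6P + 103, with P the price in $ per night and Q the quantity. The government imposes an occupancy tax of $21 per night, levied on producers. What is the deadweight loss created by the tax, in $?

Deadweight loss = $189.

Without the tax, 446 − P = 6P + 103 gives 7P = 343, so P* = $49 and Q* = 397.
With the tax collected from producers, supply shifts: Qs = 6(P − 21) + 103.
New equilibrium: consumers pay $67, producers receive $46, Q = 379. (Wedge: Pb − Ps = 21.)
Quantity falls by |ΔQ| = |397 − 379| = 18.
DWL = ½ · t · |ΔQ| = ½ · 21 · 18 = $189.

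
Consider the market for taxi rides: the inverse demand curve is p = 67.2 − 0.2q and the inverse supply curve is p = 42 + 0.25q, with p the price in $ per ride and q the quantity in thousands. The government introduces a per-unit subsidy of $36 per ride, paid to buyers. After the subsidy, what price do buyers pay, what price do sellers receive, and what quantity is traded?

Buyers pay $40; sellers receive $76; quantity = 136.

Inverting to q(p) form: qd = 336 − 5p; qs = 4p − 168.
Before the subsidy: set 336 − 5p = 4p − 168 → p* = $56, q* = 56.
With a per-unit subsidy paid to buyers, each effectively pays p − 36, so demand becomes qd = 336 − 5(p − 36).
New equilibrium: buyers pay $40, sellers receive $76, q = 136. (Wedge: pb − ps = −36.)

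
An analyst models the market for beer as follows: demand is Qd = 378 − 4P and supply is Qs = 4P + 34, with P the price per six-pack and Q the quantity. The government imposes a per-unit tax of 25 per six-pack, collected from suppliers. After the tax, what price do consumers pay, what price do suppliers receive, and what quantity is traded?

Consumers pay 55.5; suppliers receive 30.5; quantity = 156.

Without the tax, 378 − 4P = 4P + 34 gives 8P = 344, so P* = 43 and Q* = 206.
With the tax collected from suppliers, supply shifts: Qs = 4(P − 25) + 34.
Solving gives Q = 156 with consumers paying 55.5 and suppliers receiving 30.5 (the 25 wedge).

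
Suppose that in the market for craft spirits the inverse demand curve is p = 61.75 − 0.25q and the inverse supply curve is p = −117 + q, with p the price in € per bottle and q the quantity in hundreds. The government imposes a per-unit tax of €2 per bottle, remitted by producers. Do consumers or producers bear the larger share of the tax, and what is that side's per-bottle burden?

Rewrite in direct form: qd = 247 − 4p and qs = p + 117.
Before the tax: set 247 − 4p = p + 117 → p* = €26, q* = 143.
With the tax collected from producers, supply shifts: qs = (p − 2) + 117.
New equilibrium: consumers pay €26.4, producers receive €24.4, q = 141.4. (Wedge: pb − ps = 2.)
Per-bottle burden: consumers €0.4, producers €1.6.
Producers take the larger share because supply is less price-elastic here (demand slope 4 vs supply slope 1).

Producers bear the larger share: €1.6 per bottle.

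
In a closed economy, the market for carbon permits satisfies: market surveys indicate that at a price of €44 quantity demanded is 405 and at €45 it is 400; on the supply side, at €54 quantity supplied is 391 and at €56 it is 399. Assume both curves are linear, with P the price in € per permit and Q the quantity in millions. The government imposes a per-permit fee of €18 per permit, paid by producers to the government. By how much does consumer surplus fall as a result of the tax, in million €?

Demand slope: (400 − 405)/(45 − 44) = -5, so Qd = 625 − 5P.
Supply slope: (399 − 391)/(56 − 54) = 4, so Qs = 4P + 175.
Before the tax: set 625 − 5P = 4P + 175 → P* = €50, Q* = 375.
With the tax collected from producers, supply shifts: Qs = 4(P − 18) + 175.
Solving gives Q = 335 with consumers paying €58 and producers receiving €40 (the €18 wedge).
ΔCS is the trapezoid between Q = 335 and Q = 375 of height €8: ½ · (375 + 335) · 8 = €2840.

Consumer surplus falls by €2840 million.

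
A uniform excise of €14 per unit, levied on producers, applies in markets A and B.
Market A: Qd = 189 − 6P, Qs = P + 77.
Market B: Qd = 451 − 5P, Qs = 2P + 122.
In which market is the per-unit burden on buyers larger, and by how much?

Market B, by €2.

Market A: pre-tax P* = €16, Q* = 93; post-tax Q = 81; per-unit burden on buyers = €2.
Market B: pre-tax P* = €47, Q* = 216; post-tax Q = 196; per-unit burden on buyers = €4.
Difference: €2 vs €4 → market B is larger by €2.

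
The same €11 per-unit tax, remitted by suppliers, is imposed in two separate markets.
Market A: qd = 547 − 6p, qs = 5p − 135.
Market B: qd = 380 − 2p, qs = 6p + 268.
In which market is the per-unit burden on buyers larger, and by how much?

Market B, by €3.25.

Market A: pre-tax p* = €62, q* = 175; post-tax q = 145; per-unit burden on buyers = €5.
Market B: pre-tax p* = €14, q* = 352; post-tax q = 335.5; per-unit burden on buyers = €8.25.
Difference: €5 vs €8.25 → market B is larger by €3.25.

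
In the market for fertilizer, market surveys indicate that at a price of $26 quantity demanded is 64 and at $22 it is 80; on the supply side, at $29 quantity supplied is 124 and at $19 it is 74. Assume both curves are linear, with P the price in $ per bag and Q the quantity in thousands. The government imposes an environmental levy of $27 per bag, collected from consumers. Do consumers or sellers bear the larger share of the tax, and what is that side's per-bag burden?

Consumers bear the larger share: $15 per bag.

Demand slope: (80 − 64)/(22 − 26) = -4, so Qd = 168 − 4P.
Supply slope: (74 − 124)/(19 − 29) = 5, so Qs = 5P − 21.
Without the tax, 168 − 4P = 5P − 21 gives 9P = 189, so P* = $21 and Q* = 84.
With the tax collected from consumers, demand (in seller-price terms) shifts: Qd = 168 − 4(P + 27).
New equilibrium: consumers pay $36, sellers receive $9, Q = 24. (Wedge: Pb − Ps = 27.)
Per-bag burden: consumers $15, sellers $12.
Consumers take the larger share because demand is less price-elastic here (demand slope 4 vs supply slope 5).
The less price-elastic side of the market bears the larger share of a per-unit tax.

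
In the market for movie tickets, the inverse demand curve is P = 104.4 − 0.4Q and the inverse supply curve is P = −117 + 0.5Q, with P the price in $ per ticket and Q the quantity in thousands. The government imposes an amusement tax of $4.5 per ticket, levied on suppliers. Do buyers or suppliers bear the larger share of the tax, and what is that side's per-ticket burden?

Rewrite in direct form: Qd = 261 − 2.5P and Qs = 2P + 234.
Before the tax: set 261 − 2.5P = 2P + 234 → P* = $6, Q* = 246.
With the tax collected from suppliers, supply shifts: Qs = 2(P − 4.5) + 234.
New equilibrium: buyers pay $8, suppliers receive $3.5, Q = 241. (Wedge: Pb − Ps = 4.5.)
Per-ticket burden: buyers $2, suppliers $2.5.
Suppliers take the larger share because supply is less price-elastic here (demand slope 2.5 vs supply slope 2).

Suppliers bear the larger share: $2.5 per ticket.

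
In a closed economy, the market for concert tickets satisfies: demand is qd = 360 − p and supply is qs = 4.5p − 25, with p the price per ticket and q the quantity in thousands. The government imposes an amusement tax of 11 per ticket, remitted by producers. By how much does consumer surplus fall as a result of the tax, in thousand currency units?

Before the tax: set 360 − p = 4.5p − 25 → p* = 70, q* = 290.
With the tax collected from producers, supply shifts: qs = 4.5(p − 11) − 25.
New equilibrium: buyers pay 79, producers receive 68, q = 281. (Wedge: pb − ps = 11.)
ΔCS is the trapezoid between Q = 281 and Q = 290 of height 9: ½ · (290 + 281) · 9 = 2569.5.

Consumer surplus falls by 2569.5 thousand.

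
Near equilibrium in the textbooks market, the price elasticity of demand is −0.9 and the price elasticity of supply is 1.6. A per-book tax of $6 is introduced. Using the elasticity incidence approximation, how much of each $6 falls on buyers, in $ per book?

Buyers bear ≈ $3.84 per book.

Incidence ratio: buyers' share ≈ εs / (εs + |εd|) = 1.6 / (1.6 + 0.9) = 0.64.
So buyers bear ≈ 0.64 × $6 = $3.84; sellers bear $2.16.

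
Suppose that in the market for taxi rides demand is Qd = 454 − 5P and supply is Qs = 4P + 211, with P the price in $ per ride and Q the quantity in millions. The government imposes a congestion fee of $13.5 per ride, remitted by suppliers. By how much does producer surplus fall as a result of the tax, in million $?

Without the tax, 454 − 5P = 4P + 211 gives 9P = 243, so P* = $27 and Q* = 319.
With the tax collected from suppliers, supply shifts: Qs = 4(P − 13.5) + 211.
Solving gives Q = 289 with buyers paying $33 and suppliers receiving $19.5 (the $13.5 wedge).
ΔPS is the trapezoid between Q = 289 and Q = 319 of height $7.5: ½ · (319 + 289) · 7.5 = $2280.

Producer surplus falls by $2280 million.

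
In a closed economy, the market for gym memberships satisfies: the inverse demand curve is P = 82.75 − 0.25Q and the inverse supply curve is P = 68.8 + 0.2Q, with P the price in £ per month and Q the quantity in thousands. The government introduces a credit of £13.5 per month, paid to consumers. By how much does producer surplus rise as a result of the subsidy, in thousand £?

Producer surplus rises by £276 thousand.

Inverting to Q(P) form: Qd = 331 − 4P; Qs = 5P − 344.
Before the subsidy: set 331 − 4P = 5P − 344 → P* = £75, Q* = 31.
With a per-unit subsidy paid to consumers, each effectively pays P − 13.5, so demand becomes Qd = 331 − 4(P − 13.5).
New equilibrium: consumers pay £67.5, sellers receive £81, Q = 61. (Wedge: Pb − Ps = −13.5.)
ΔPS is the trapezoid between Q = 61 and Q = 31 of height £6: ½ · (31 + 61) · 6 = £276.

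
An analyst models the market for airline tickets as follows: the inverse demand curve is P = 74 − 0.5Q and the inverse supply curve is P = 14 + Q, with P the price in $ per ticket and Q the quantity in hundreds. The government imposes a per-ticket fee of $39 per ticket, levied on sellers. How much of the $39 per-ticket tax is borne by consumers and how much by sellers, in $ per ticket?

Consumers bear $13 per ticket; sellers bear $26 per ticket.

Rewrite in direct form: Qd = 148 − 2P and Qs = P − 14.
Before the tax: set 148 − 2P = P − 14 → P* = $54, Q* = 40.
With the tax collected from sellers, supply shifts: Qs = (P − 39) − 14.
Solving gives Q = 14 with consumers paying $67 and sellers receiving $28 (the $39 wedge).
Burden on consumers: $13; on sellers: $26. (They sum to $39.)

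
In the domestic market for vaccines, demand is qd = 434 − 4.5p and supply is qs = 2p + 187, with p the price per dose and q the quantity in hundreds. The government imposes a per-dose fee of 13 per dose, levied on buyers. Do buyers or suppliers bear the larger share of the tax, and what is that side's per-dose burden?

Without the tax, 434 − 4.5p = 2p + 187 gives 6.5p = 247, so p* = 38 and q* = 263.
With the tax collected from buyers, demand (in seller-price terms) shifts: qd = 434 − 4.5(p + 13).
Solving gives q = 245 with buyers paying 42 and suppliers receiving 29 (the 13 wedge).
Per-dose burden: buyers 4, suppliers 9.
Suppliers take the larger share because supply is less price-elastic here (demand slope 4.5 vs supply slope 2).

Suppliers bear the larger share: 9 per dose.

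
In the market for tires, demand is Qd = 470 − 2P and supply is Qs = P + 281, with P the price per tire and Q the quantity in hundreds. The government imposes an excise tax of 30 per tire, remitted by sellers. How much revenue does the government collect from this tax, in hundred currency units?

Tax revenue = 9720 hundred.

Without the tax, 470 − 2P = P + 281 gives 3P = 189, so P* = 63 and Q* = 344.
With the tax collected from sellers, supply shifts: Qs = (P − 30) + 281.
New equilibrium: consumers pay 73, sellers receive 43, Q = 324. (Wedge: Pb − Ps = 30.)
Revenue = t · Q = 30 · 324 = 9720.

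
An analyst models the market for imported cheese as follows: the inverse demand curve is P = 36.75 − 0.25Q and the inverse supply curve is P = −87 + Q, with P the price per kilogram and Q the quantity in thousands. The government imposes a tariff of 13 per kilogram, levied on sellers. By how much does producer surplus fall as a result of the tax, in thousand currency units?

Rewrite in direct form: Qd = 147 − 4P and Qs = P + 87.
Before the tax: set 147 − 4P = P + 87 → P* = 12, Q* = 99.
With the tax collected from sellers, supply shifts: Qs = (P − 13) + 87.
New equilibrium: consumers pay 14.6, sellers receive 1.6, Q = 88.6. (Wedge: Pb − Ps = 13.)
ΔPS is the trapezoid between Q = 88.6 and Q = 99 of height 10.4: ½ · (99 + 88.6) · 10.4 = 975.52.

Producer surplus falls by 975.52 thousand.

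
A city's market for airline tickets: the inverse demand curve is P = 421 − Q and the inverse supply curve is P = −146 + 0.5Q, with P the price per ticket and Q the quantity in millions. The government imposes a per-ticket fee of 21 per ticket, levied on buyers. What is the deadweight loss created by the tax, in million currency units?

Rewrite in direct form: Qd = 421 − P and Qs = 2P + 292.
Before the tax: set 421 − P = 2P + 292 → P* = 43, Q* = 378.
With the tax collected from buyers, demand (in seller-price terms) shifts: Qd = 421 − (P + 21).
New equilibrium: buyers pay 57, suppliers receive 36, Q = 364. (Wedge: Pb − Ps = 21.)
Quantity falls by |ΔQ| = |378 − 364| = 14.
DWL = ½ · t · |ΔQ| = ½ · 21 · 14 = 147.

Deadweight loss = 147 million.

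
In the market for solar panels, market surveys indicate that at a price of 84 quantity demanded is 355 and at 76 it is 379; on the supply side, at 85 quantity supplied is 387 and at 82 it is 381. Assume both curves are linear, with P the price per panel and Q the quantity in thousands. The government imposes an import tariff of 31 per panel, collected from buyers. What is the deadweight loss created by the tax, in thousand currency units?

Demand slope: (379 − 355)/(76 − 84) = -3, so Qd = 607 − 3P.
Supply slope: (381 − 387)/(82 − 85) = 2, so Qs = 2P + 217.
Before the tax: set 607 − 3P = 2P + 217 → P* = 78, Q* = 373.
With the tax collected from buyers, demand (in seller-price terms) shifts: Qd = 607 − 3(P + 31).
New equilibrium: buyers pay 90.4, producers receive 59.4, Q = 335.8. (Wedge: Pb − Ps = 31.)
Quantity falls by |ΔQ| = |373 − 335.8| = 37.2.
DWL = ½ · t · |ΔQ| = ½ · 31 · 37.2 = 576.6.

Deadweight loss = 576.6 thousand.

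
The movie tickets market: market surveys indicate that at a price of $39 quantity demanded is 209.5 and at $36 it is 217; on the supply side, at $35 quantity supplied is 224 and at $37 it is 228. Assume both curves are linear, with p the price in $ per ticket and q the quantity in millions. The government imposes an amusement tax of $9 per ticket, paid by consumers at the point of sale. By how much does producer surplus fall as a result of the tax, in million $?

Producer surplus falls by $1085 million.

Demand slope: (217 − 209.5)/(36 − 39) = -2.5, so qd = 307 − 2.5p.
Supply slope: (228 − 224)/(37 − 35) = 2, so qs = 2p + 154.
Without the tax, 307 − 2.5p = 2p + 154 gives 4.5p = 153, so p* = $34 and q* = 222.
With the tax collected from consumers, demand (in seller-price terms) shifts: qd = 307 − 2.5(p + 9).
Solving gives q = 212 with consumers paying $38 and producers receiving $29 (the $9 wedge).
ΔPS is the trapezoid between Q = 212 and Q = 222 of height $5: ½ · (222 + 212) · 5 = $1085.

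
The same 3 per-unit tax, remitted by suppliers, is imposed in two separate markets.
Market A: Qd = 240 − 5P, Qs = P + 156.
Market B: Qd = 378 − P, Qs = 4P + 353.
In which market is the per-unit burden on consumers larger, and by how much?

Market A: pre-tax P* = 14, Q* = 170; post-tax Q = 167.5; per-unit burden on consumers = 0.5.
Market B: pre-tax P* = 5, Q* = 373; post-tax Q = 370.6; per-unit burden on consumers = 2.4.
Difference: 0.5 vs 2.4 → market B is larger by 1.9.

Market B, by 1.9.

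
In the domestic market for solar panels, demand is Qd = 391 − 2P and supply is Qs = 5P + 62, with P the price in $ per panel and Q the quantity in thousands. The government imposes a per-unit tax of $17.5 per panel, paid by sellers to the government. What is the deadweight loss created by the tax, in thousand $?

Deadweight loss = $218.75 thousand.

Before the tax: set 391 − 2P = 5P + 62 → P* = $47, Q* = 297.
With the tax collected from sellers, supply shifts: Qs = 5(P − 17.5) + 62.
New equilibrium: buyers pay $59.5, sellers receive $42, Q = 272. (Wedge: Pb − Ps = 17.5.)
Quantity falls by |ΔQ| = |297 − 272| = 25.
DWL = ½ · t · |ΔQ| = ½ · 17.5 · 25 = $218.75.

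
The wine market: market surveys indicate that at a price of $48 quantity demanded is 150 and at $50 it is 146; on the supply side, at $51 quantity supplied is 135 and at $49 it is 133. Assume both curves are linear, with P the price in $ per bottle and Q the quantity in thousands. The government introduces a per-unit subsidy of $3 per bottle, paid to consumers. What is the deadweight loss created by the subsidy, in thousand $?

Deadweight loss = $3 thousand.

Demand slope: (146 − 150)/(50 − 48) = -2, so Qd = 246 − 2P.
Supply slope: (133 − 135)/(49 − 51) = 1, so Qs = P + 84.
Before the subsidy: set 246 − 2P = P + 84 → P* = $54, Q* = 138.
With a per-unit subsidy paid to consumers, each effectively pays P − 3, so demand becomes Qd = 246 − 2(P − 3).
New equilibrium: consumers pay $53, producers receive $56, Q = 140. (Wedge: Pb − Ps = −3.)
Quantity rises by |ΔQ| = |138 − 140| = 2.
DWL = ½ · t · |ΔQ| = ½ · 3 · 2 = $3.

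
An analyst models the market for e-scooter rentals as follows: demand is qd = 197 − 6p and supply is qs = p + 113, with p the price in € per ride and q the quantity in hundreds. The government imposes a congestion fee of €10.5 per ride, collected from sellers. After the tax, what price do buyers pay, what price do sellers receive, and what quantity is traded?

Buyers pay €13.5; sellers receive €3; quantity = 116.

Without the tax, 197 − 6p = p + 113 gives 7p = 84, so p* = €12 and q* = 125.
With the tax collected from sellers, supply shifts: qs = (p − 10.5) + 113.
Solving gives q = 116 with buyers paying €13.5 and sellers receiving €3 (the €10.5 wedge).
The less price-elastic side of the market bears the larger share of a per-unit tax.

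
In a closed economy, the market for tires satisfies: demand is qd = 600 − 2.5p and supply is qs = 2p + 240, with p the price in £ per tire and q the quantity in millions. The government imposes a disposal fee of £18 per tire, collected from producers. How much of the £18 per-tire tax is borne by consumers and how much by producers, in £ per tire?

Consumers bear £8 per tire; producers bear £10 per tire.

Before the tax: set 600 − 2.5p = 2p + 240 → p* = £80, q* = 400.
With the tax collected from producers, supply shifts: qs = 2(p − 18) + 240.
New equilibrium: consumers pay £88, producers receive £70, q = 380. (Wedge: pb − ps = 18.)
Burden on consumers: £8; on producers: £10. (They sum to £18.)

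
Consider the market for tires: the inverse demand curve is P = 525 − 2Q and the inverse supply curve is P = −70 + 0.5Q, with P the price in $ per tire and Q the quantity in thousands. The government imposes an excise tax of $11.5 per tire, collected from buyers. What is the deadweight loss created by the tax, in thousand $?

Rewrite in direct form: Qd = 262.5 − 0.5P and Qs = 2P + 140.
Before the tax: set 262.5 − 0.5P = 2P + 140 → P* = $49, Q* = 238.
With the tax collected from buyers, demand (in seller-price terms) shifts: Qd = 262.5 − 0.5(P + 11.5).
New equilibrium: buyers pay $58.2, suppliers receive $46.7, Q = 233.4. (Wedge: Pb − Ps = 11.5.)
Quantity falls by |ΔQ| = |238 − 233.4| = 4.6.
DWL = ½ · t · |ΔQ| = ½ · 11.5 · 4.6 = $26.45.

Deadweight loss = $26.45 thousand.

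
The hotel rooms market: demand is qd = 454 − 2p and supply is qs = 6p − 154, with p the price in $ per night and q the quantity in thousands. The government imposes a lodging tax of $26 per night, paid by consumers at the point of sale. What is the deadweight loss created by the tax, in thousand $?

Before the tax: set 454 − 2p = 6p − 154 → p* = $76, q* = 302.
With the tax collected from consumers, demand (in seller-price terms) shifts: qd = 454 − 2(p + 26).
New equilibrium: consumers pay $95.5, sellers receive $69.5, q = 263. (Wedge: pb − ps = 26.)
Quantity falls by |ΔQ| = |302 − 263| = 39.
DWL = ½ · t · |ΔQ| = ½ · 26 · 39 = $507.

Deadweight loss = $507 thousand.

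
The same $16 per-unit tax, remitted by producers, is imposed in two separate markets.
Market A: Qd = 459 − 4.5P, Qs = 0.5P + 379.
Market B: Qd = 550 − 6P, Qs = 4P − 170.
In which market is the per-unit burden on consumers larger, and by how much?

Market A: pre-tax P* = $16, Q* = 387; post-tax Q = 379.8; per-unit burden on consumers = $1.6.
Market B: pre-tax P* = $72, Q* = 118; post-tax Q = 79.6; per-unit burden on consumers = $6.4.
Difference: $1.6 vs $6.4 → market B is larger by $4.8.

Market B, by $4.8.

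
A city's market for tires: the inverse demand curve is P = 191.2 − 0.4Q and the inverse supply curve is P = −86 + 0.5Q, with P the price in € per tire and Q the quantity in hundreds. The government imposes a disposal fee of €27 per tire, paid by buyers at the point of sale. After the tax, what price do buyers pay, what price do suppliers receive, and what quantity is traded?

Buyers pay €80; suppliers receive €53; quantity = 278.

Rewrite in direct form: Qd = 478 − 2.5P and Qs = 2P + 172.
Before the tax: set 478 − 2.5P = 2P + 172 → P* = €68, Q* = 308.
With the tax collected from buyers, demand (in seller-price terms) shifts: Qd = 478 − 2.5(P + 27).
Solving gives Q = 278 with buyers paying €80 and suppliers receiving €53 (the €27 wedge).
The less price-elastic side of the market bears the larger share of a per-unit tax.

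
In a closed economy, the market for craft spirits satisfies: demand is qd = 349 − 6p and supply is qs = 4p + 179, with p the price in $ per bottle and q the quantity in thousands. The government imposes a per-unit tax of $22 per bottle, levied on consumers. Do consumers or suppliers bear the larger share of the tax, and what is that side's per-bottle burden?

Before the tax: set 349 − 6p = 4p + 179 → p* = $17, q* = 247.
With the tax collected from consumers, demand (in seller-price terms) shifts: qd = 349 − 6(p + 22).
Solving gives q = 194.2 with consumers paying $25.8 and suppliers receiving $3.8 (the $22 wedge).
Per-bottle burden: consumers $8.8, suppliers $13.2.
Suppliers take the larger share because supply is less price-elastic here (demand slope 6 vs supply slope 4).

Suppliers bear the larger share: $13.2 per bottle.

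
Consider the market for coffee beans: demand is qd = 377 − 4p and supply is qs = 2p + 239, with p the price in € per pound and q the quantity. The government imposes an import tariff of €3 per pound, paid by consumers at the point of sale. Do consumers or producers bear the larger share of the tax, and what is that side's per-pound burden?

Before the tax: set 377 − 4p = 2p + 239 → p* = €23, q* = 285.
With the tax collected from consumers, demand (in seller-price terms) shifts: qd = 377 − 4(p + 3).
Solving gives q = 281 with consumers paying €24 and producers receiving €21 (the €3 wedge).
Per-pound burden: consumers €1, producers €2.
Producers take the larger share because supply is less price-elastic here (demand slope 4 vs supply slope 2).
The less price-elastic side of the market bears the larger share of a per-unit tax.

Producers bear the larger share: €2 per pound.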